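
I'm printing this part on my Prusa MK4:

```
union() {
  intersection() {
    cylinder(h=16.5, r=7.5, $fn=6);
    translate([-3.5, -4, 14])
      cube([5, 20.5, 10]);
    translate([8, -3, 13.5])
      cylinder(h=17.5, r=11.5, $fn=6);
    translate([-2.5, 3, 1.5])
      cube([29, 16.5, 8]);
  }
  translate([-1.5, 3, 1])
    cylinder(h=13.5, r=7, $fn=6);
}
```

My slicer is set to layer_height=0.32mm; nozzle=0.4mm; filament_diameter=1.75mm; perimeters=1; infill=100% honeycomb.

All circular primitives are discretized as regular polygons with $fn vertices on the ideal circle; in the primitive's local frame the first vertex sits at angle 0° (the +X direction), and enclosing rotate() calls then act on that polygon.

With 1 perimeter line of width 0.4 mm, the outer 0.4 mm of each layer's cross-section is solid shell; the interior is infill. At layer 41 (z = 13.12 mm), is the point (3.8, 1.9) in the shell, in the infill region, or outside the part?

infill

At z = 13.12 mm: the r=7.5 cylinder gives a regular 6-gon of circumradius 7.5 (constant along its height); the cube at (-3.5, -4) does not reach this height (z outside [14, 24]); the cylinder at (8, -3) does not reach this height (z outside [13.5, 31]); the cube at (-2.5, 3) does not reach this height (z outside [1.5, 9.5]); After intersecting: at least one operand is absent at this height, so nothing remains; the r=7 cylinder at (-1.5, 3) gives a regular 6-gon of circumradius 7 (constant along its height); Taking the union: only the r=7 cylinder at (-1.5, 3) is present, so the union is just that shape — 1 connected region. Overall, the cross-section is a single solid region. The nearest boundary edge runs (2.00, -3.06)→(5.50, 3.00); distance from the point to it = 0.92 mm. The point is inside the cross-section and 0.92 mm from the nearest boundary — more than the 0.4 mm shell width (1 × 0.4), so it's in the infill interior.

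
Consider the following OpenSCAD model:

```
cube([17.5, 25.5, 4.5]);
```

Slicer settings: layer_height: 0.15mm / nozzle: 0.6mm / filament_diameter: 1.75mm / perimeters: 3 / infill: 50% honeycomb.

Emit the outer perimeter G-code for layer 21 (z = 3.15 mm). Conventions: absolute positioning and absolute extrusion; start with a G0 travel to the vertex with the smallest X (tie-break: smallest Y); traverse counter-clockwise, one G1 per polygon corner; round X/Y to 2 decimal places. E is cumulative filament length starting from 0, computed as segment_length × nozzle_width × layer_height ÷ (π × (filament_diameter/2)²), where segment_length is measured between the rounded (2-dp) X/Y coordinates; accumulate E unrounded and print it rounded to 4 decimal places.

G0 X0.00 Y0.00 Z3.15
G1 X17.50 Y0.00 E0.6548
G1 X17.50 Y25.50 E1.6090
G1 X0.00 Y25.50 E2.2638
G1 X0.00 Y0.00 E3.2179

At z = 3.15 mm: the cube is present — its section is the full 17.5×25.5 rectangle. The outline is a single polygon with 4 vertices. Extrusion per mm of travel: 0.6 × 0.15 / (π × 0.875²) = 0.037418. Accumulating E over each segment gives final E = 3.2179.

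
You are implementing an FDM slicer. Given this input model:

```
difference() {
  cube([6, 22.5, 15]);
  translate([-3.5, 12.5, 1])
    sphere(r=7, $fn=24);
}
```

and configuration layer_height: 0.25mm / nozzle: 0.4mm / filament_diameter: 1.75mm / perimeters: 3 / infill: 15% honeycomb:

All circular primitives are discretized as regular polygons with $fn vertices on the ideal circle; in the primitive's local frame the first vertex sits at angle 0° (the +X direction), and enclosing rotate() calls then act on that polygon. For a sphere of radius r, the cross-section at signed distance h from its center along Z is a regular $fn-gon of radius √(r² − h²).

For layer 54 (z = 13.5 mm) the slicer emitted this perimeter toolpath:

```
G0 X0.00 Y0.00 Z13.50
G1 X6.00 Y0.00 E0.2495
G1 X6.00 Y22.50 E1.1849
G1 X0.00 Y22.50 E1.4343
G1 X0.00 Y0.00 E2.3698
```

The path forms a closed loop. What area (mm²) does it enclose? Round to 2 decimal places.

Apply the shoelace formula to the sequence of (X, Y) vertices; enclosed area = 135.00 mm².

135.00 mm²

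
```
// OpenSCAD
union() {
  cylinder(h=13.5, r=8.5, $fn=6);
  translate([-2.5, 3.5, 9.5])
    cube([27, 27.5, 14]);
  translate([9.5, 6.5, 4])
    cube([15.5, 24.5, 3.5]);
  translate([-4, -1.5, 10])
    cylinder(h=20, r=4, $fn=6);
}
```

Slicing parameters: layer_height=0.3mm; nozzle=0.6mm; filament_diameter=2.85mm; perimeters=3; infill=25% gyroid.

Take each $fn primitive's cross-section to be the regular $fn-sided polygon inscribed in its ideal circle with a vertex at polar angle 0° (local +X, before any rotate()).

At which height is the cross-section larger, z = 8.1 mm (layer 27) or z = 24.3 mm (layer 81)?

Layer 27 (z = 8.1): the r=8.5 cylinder gives a regular 6-gon of circumradius 8.5 (constant along its height) (area = (6/2)·8.500²·sin(360°/6) = 187.71 mm²); the cube at (-2.5, 3.5) is not intersected at this z (z outside [9.5, 23.5]); the cube at (9.5, 6.5) does not reach this height (z outside [4, 7.5]); the cylinder at (-4, -1.5) is absent (z outside [10, 30]); Combining (union): only the r=8.5 cylinder is present, so the union is just that shape — area = 187.71 mm². So its area = 187.71 mm². Layer 81 (z = 24.3): the cylinder is absent (z outside [0, 13.5]); the cube at (-2.5, 3.5) does not reach this height (z outside [9.5, 23.5]); the cube at (9.5, 6.5) is not intersected at this z (z outside [4, 7.5]); the r=4 cylinder at (-4, -1.5) contributes a regular 6-gon of circumradius 4 (area = (6/2)·4.000²·sin(360°/6) = 41.57 mm²); Taking the union: only the r=4 cylinder at (-4, -1.5) is present, so the union is just that shape — area = 41.57 mm². So its area = 41.57 mm². Layer 27 is larger (187.71 vs 41.57 mm²).

layer 27 (z = 8.1 mm)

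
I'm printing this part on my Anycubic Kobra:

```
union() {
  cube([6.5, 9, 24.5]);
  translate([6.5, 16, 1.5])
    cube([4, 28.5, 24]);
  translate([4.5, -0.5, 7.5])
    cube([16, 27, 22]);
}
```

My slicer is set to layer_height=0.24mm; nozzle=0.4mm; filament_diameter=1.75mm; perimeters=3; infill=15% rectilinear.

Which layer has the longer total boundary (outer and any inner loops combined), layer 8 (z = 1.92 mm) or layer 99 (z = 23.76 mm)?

layer 99 (z = 23.76 mm)

Layer 8 (z = 1.92): the cube (footprint 6.5×9) is included at this height (perimeter 31.00 mm); the 4×28.5 cube at (6.5, 16) contributes its full rectangle (perimeter 65.00 mm); the cube at (4.5, -0.5) is not intersected at this z (z outside [7.5, 29.5]); Taking the union: the 2 present regions are separate (no shared area or edge), so areas and boundary lengths simply add and each stays a separate island — boundary = 96.00 mm. So its perimeter = 96.00 mm. Layer 99 (z = 23.76): the 6.5×9 cube contributes its full rectangle (perimeter 31.00 mm); the 4×28.5 cube at (6.5, 16) contributes its full rectangle (perimeter 65.00 mm); the 16×27 cube at (4.5, -0.5) contributes its full rectangle (perimeter 86.00 mm); Combining (union): the regions partially overlap (shared area 60.00 mm²), so the edge portions inside another operand are dropped and the merged outline is re-measured after clipping — boundary = 131.00 mm. So its perimeter = 131.00 mm. Layer 99 is larger (131.00 vs 96.00 mm).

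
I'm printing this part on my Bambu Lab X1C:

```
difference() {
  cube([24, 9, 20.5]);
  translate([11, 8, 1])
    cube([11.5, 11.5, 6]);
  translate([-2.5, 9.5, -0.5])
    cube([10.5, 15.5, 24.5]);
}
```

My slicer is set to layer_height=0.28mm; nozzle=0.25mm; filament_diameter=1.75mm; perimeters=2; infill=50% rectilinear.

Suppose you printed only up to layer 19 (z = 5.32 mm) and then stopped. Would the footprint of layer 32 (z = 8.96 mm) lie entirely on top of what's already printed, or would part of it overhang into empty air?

part overhangs

Compare the two slices. At z = 5.32: the cube is present — its section is the full 24×9 rectangle (area 216.00 mm²); the 11.5×11.5 cube at (11, 8) contributes its full rectangle (area 132.25 mm²); the cube at (-2.5, 9.5) is present — its section is the full 10.5×15.5 rectangle (area 162.75 mm²); After the difference (first − rest): starting from the 24×9 cube (216.00 mm²), the 11.5×11.5 cube at (11, 8) partially overlaps it — only the 11.50 mm² overlap (of its 132.25 mm²) is removed, clipping the outline; the 10.5×15.5 cube at (-2.5, 9.5) misses the remaining region (no effect) — area = 204.50 mm². At z = 8.96: the cube (footprint 24×9) is included at this height (area 216.00 mm²); the cube at (11, 8) does not reach this height (z outside [1, 7]); the 10.5×15.5 cube at (-2.5, 9.5) contributes its full rectangle (area 162.75 mm²); Taking the first minus the rest: starting from the 24×9 cube (216.00 mm²), the 10.5×15.5 cube at (-2.5, 9.5) misses the remaining region (no effect) — area = 216.00 mm². Checking containment: at z = 8.96 the cross-section extends beyond the z = 5.32 cross-section by about 11.50 mm².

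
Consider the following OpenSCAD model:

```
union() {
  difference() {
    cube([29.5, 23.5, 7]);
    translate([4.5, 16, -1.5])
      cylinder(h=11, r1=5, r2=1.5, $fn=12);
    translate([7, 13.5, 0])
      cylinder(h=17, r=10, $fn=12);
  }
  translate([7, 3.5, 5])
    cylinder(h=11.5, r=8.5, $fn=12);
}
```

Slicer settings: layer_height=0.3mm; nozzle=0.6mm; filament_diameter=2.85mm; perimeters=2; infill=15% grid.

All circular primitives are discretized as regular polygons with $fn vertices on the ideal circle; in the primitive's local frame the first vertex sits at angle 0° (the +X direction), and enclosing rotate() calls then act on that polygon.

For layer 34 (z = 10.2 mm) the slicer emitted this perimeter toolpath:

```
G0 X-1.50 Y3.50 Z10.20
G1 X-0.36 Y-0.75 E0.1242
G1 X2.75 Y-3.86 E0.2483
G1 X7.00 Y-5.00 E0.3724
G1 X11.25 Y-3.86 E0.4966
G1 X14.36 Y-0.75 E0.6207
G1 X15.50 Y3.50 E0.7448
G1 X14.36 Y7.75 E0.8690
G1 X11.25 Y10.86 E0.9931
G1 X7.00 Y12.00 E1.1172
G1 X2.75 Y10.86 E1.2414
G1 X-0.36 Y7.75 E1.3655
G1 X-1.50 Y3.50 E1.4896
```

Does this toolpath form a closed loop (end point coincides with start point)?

yes

Start point (G0): (-1.50, 3.50). End point (last G1): the path returns to the start — closed.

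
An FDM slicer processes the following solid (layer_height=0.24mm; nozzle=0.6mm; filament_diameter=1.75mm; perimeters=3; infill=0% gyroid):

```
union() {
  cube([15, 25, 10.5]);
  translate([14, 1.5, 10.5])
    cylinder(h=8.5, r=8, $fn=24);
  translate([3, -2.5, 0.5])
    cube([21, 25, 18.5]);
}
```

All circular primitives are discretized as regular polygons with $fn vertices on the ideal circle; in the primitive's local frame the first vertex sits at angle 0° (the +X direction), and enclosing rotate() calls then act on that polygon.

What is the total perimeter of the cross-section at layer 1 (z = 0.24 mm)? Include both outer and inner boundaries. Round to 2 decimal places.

At z = 0.24 mm: the 15×25 cube contributes its full rectangle (perimeter 80.00 mm); the cylinder at (14, 1.5) is not intersected at this z (z outside [10.5, 19]); the cube at (3, -2.5) does not reach this height (z outside [0.5, 19]); Merging all regions: only the 15×25 cube is present, so the union is just that shape — boundary = 80.00 mm. Overall, the cross-section is a single solid region. Total boundary length (outer) = 80.00 mm.

80.00 mm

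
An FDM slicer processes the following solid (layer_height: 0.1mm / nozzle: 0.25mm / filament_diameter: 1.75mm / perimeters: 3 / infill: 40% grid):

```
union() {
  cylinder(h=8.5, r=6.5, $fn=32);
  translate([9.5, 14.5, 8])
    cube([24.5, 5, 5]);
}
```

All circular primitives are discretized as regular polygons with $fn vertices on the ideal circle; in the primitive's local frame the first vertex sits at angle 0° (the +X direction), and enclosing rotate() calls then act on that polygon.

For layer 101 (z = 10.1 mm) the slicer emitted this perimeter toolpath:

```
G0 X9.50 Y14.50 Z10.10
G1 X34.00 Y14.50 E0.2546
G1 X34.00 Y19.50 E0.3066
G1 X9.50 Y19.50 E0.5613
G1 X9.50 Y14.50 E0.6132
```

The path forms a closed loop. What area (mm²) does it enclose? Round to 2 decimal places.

Apply the shoelace formula to the sequence of (X, Y) vertices; enclosed area = 122.50 mm².

122.50 mm²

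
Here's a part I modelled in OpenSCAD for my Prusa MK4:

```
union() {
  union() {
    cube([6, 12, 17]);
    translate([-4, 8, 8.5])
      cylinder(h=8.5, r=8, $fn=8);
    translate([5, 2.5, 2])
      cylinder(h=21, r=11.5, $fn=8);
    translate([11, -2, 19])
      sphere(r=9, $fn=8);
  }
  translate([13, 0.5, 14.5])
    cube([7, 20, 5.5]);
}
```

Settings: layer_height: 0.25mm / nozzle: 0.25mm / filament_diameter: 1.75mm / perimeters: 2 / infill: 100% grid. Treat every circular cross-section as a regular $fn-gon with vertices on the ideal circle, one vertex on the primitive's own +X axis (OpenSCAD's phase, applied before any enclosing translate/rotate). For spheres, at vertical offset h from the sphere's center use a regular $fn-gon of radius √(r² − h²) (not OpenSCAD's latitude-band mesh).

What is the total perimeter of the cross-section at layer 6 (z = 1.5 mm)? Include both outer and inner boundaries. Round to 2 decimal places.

At z = 1.5 mm: the cube (footprint 6×12) is included at this height (perimeter 36.00 mm); the cylinder at (-4, 8) is absent (z outside [8.5, 17]); the cylinder at (5, 2.5) does not reach this height (z outside [2, 23]); the sphere at (11, -2) is absent (|z−center|=17.500 > r=9); Merging all regions: only the 6×12 cube is present, so the union is just that shape — boundary = 36.00 mm; the cube at (13, 0.5) is not intersected at this z (z outside [14.5, 20]); Combining (union): only the result so far is present, so the union is just that shape — boundary = 36.00 mm. Overall, the cross-section is a single solid region. Total boundary length (outer) = 36.00 mm.

36.00 mm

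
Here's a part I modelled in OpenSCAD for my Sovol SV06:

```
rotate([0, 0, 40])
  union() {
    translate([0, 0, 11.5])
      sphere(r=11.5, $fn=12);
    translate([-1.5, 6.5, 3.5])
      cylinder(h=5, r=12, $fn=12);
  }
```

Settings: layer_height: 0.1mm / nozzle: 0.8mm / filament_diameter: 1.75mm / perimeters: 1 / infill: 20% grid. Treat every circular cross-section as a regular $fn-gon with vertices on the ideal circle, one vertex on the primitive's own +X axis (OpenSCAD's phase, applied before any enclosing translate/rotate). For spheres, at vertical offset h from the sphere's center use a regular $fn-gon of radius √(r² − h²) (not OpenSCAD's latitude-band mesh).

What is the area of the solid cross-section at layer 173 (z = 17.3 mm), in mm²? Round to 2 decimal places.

At z = 17.3 mm: the r=11.5 sphere contributes a regular 12-gon of circumradius √(11.5²−5.8²) = 9.930 (area = (12/2)·9.930²·sin(360°/12) = 295.83 mm²); the cylinder at (-1.5, 6.5) is absent (z outside [3.5, 8.5]); Merging all regions: only the r=11.5 sphere is present, so the union is just that shape — area = 295.83 mm²; (whole slice rotated 40° about Z — lengths, areas and connectivity unchanged). Overall, the cross-section is a single solid region. Net area = 295.83 mm².

295.83 mm²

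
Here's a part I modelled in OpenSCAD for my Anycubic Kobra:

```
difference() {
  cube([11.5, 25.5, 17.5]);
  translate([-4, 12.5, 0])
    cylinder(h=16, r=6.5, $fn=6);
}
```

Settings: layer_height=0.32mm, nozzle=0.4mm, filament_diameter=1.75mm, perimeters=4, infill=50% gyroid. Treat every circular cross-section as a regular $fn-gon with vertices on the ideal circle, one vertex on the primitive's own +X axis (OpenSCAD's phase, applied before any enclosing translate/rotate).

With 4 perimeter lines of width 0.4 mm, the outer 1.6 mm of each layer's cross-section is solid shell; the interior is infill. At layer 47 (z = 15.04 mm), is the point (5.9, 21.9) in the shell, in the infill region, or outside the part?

At z = 15.04 mm: the cube is present — its section is the full 11.5×25.5 rectangle; the cylinder at (-4, 12.5): section is a regular 6-gon, circumradius r=6.5; Taking the first minus the rest: starting from the 11.5×25.5 cube, the r=6.5 cylinder at (-4, 12.5) partially overlaps it — only the 10.83 mm² overlap (of its 109.77 mm²) is removed, clipping the outline — 1 connected region. Overall, the cross-section is a single solid region. The nearest boundary edge runs (0.00, 25.50)→(11.50, 25.50); distance from the point to it = 3.60 mm. The point is inside the cross-section and 3.60 mm from the nearest boundary — more than the 1.6 mm shell width (4 × 0.4), so it's in the infill interior.

infill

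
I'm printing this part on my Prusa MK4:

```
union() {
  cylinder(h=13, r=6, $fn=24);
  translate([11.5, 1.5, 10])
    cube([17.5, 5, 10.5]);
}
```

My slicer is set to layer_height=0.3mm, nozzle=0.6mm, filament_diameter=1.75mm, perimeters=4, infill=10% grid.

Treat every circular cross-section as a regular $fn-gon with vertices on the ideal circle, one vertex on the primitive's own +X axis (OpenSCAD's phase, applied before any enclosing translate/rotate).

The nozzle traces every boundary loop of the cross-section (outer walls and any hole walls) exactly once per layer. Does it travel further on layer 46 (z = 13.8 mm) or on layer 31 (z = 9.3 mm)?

Layer 46 (z = 13.8): the cylinder is not intersected at this z (z outside [0, 13]); the 17.5×5 cube at (11.5, 1.5) contributes its full rectangle (perimeter 45.00 mm); Taking the union: only the 17.5×5 cube at (11.5, 1.5) is present, so the union is just that shape — boundary = 45.00 mm. So its perimeter = 45.00 mm. Layer 31 (z = 9.3): the r=6 cylinder contributes a regular 24-gon of circumradius 6 (perimeter = 2·24·6.000·sin(180°/24) = 37.59 mm); the cube at (11.5, 1.5) is not intersected at this z (z outside [10, 20.5]); Taking the union: only the r=6 cylinder is present, so the union is just that shape — boundary = 37.59 mm. So its perimeter = 37.59 mm. Layer 46 is larger (45.00 vs 37.59 mm).

layer 46 (z = 13.8 mm)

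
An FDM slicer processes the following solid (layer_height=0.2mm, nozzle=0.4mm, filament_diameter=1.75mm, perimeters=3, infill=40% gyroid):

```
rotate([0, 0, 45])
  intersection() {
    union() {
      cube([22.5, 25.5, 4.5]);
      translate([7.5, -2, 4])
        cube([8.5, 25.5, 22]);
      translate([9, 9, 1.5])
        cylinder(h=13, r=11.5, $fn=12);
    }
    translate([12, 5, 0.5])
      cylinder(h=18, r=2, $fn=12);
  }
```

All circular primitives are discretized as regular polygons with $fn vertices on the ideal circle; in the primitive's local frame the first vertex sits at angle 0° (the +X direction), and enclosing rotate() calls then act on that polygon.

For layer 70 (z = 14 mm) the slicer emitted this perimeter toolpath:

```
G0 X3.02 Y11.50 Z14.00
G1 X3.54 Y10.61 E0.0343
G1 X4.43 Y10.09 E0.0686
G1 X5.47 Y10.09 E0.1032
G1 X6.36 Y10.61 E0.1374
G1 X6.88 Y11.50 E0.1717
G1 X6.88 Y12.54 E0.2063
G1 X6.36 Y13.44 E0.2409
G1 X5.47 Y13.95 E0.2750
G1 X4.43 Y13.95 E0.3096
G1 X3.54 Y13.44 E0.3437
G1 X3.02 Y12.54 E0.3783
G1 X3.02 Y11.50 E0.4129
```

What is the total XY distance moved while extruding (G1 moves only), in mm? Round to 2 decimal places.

Sum the Euclidean lengths of each G1 segment: total = 12.41 mm.

12.41 mm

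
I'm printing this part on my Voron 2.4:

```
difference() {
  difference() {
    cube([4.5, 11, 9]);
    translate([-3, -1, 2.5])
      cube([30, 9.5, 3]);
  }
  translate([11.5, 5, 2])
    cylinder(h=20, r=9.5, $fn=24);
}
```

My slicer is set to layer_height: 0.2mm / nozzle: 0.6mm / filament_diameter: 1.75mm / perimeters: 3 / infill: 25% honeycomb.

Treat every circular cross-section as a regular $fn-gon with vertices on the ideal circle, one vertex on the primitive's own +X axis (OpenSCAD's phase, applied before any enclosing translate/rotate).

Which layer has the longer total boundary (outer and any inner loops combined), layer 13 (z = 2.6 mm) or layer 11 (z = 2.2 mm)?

Layer 13 (z = 2.6): the cube (footprint 4.5×11) is included at this height (perimeter 31.00 mm); the cube at (-3, -1) is present — its section is the full 30×9.5 rectangle (perimeter 79.00 mm); Subtracting the remaining from the first: starting from the 4.5×11 cube, the 30×9.5 cube at (-3, -1) partially overlaps it — only the 38.25 mm² overlap (of its 285.00 mm²) is removed, clipping the outline — boundary = 14.00 mm; the cylinder at (11.5, 5): section is a regular 24-gon, circumradius r=9.5 (perimeter = 2·24·9.500·sin(180°/24) = 59.52 mm); Taking the first minus the rest: starting from the result so far, the r=9.5 cylinder at (11.5, 5) partially overlaps it — only the 2.79 mm² overlap (of its 280.30 mm²) is removed, clipping the outline — boundary = 12.42 mm. So its perimeter = 12.42 mm. Layer 11 (z = 2.2): the 4.5×11 cube contributes its full rectangle (perimeter 31.00 mm); the cube at (-3, -1) is absent (z outside [2.5, 5.5]); Subtracting the remaining from the first: none of the subtracted shapes is present at this height, so the 4.5×11 cube is unchanged — boundary = 31.00 mm; the cylinder at (11.5, 5): section is a regular 24-gon, circumradius r=9.5 (perimeter = 2·24·9.500·sin(180°/24) = 59.52 mm); After the difference (first − rest): starting from the result so far, the r=9.5 cylinder at (11.5, 5) partially overlaps it — only the 20.51 mm² overlap (of its 280.30 mm²) is removed, clipping the outline — boundary = 30.51 mm. So its perimeter = 30.51 mm. Layer 11 is larger (30.51 vs 12.42 mm).

layer 11 (z = 2.2 mm)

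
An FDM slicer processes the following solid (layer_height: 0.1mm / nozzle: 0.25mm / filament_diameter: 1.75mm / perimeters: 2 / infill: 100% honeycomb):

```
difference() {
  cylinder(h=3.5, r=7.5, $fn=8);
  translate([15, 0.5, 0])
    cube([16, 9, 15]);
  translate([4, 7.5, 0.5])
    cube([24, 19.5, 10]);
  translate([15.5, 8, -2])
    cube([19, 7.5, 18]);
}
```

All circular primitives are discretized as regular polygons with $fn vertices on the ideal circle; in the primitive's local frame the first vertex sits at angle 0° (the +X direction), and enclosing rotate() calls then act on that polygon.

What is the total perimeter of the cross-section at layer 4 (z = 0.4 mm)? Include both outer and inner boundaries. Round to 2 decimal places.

45.92 mm

At z = 0.4 mm: the r=7.5 cylinder contributes a regular 8-gon of circumradius 7.5 (perimeter = 2·8·7.500·sin(180°/8) = 45.92 mm); the cube at (15, 0.5) is present — its section is the full 16×9 rectangle (perimeter 50.00 mm); the cube at (4, 7.5) is absent (z outside [0.5, 10.5]); the 19×7.5 cube at (15.5, 8) contributes its full rectangle (perimeter 53.00 mm); Subtracting the remaining from the first: starting from the r=7.5 cylinder, the 16×9 cube at (15, 0.5) misses the remaining region (no effect); the 19×7.5 cube at (15.5, 8) misses the remaining region (no effect) — boundary = 45.92 mm. Overall, the cross-section is a single solid region. Total boundary length (outer) = 45.92 mm.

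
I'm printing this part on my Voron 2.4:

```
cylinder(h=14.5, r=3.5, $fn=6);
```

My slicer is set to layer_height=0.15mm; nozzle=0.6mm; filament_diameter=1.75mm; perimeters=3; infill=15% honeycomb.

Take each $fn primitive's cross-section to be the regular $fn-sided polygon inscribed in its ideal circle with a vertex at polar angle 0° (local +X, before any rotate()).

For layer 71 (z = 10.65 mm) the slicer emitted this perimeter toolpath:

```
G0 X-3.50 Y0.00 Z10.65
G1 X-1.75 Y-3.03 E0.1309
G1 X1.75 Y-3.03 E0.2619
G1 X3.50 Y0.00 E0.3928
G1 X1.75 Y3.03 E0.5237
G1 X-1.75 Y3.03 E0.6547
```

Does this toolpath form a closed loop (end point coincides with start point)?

Start point (G0): (-3.50, 0.00). End point (last G1): the path does not return to the start — open.

no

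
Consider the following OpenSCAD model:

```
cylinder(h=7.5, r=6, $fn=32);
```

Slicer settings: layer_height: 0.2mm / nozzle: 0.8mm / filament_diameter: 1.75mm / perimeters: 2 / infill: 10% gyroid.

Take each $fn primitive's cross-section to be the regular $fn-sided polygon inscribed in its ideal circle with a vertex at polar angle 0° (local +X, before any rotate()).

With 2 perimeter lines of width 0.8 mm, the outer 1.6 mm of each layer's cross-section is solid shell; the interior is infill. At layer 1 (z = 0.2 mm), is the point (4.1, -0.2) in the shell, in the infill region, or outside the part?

infill

At z = 0.2 mm: the r=6 cylinder gives a regular 32-gon of circumradius 6 (constant along its height). Overall, the cross-section is a single solid region. The nearest boundary edge runs (5.88, -1.17)→(6.00, 0.00); distance from the point to it = 1.87 mm. The point is inside the cross-section and 1.87 mm from the nearest boundary — more than the 1.6 mm shell width (2 × 0.8), so it's in the infill interior.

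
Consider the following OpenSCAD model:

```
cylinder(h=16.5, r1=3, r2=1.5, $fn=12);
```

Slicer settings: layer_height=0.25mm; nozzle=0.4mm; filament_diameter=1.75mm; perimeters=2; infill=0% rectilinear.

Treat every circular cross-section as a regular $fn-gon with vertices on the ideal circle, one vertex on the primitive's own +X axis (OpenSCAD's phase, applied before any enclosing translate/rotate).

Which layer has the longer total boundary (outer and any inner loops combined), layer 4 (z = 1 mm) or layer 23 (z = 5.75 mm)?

Layer 4 (z = 1): the cone: at t=0.061 of its height the radius interpolates to r₁+(r₂−r₁)t = 2.909, giving a regular 12-gon of that circumradius (perimeter = 2·12·2.909·sin(180°/12) = 18.07 mm). So its perimeter = 18.07 mm. Layer 23 (z = 5.75): the cone: at t=0.348 of its height the radius interpolates to r₁+(r₂−r₁)t = 2.477, giving a regular 12-gon of that circumradius (perimeter = 2·12·2.477·sin(180°/12) = 15.39 mm). So its perimeter = 15.39 mm. Layer 4 is larger (18.07 vs 15.39 mm).

layer 4 (z = 1 mm)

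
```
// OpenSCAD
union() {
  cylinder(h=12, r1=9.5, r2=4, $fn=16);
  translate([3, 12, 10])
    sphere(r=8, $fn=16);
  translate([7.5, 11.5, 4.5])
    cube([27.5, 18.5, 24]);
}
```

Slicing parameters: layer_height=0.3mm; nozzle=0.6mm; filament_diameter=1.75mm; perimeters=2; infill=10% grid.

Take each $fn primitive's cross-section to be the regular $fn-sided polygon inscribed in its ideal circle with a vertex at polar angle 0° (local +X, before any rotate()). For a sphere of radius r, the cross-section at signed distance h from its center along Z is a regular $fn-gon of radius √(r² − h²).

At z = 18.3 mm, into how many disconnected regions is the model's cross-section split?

At z = 18.3 mm: the cone is not intersected at this z (z outside [0, 12]); the sphere at (3, 12) does not reach this height (|z−center|=8.300 > r=8); the cube at (7.5, 11.5) is present — its section is the full 27.5×18.5 rectangle; Taking the union: only the 27.5×18.5 cube at (7.5, 11.5) is present, so the union is just that shape — 1 connected region. The result has 1 disconnected region.

1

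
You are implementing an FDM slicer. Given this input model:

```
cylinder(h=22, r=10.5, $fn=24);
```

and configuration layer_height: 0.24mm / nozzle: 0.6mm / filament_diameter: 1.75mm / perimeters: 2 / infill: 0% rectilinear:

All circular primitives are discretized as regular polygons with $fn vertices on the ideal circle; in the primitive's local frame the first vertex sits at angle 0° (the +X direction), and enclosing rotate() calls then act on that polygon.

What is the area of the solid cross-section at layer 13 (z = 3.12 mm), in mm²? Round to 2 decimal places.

At z = 3.12 mm: the cylinder: section is a regular 24-gon, circumradius r=10.5 (area = (24/2)·10.500²·sin(360°/24) = 342.42 mm²). Overall, the cross-section is a single solid region. Net area = 342.42 mm².

342.42 mm²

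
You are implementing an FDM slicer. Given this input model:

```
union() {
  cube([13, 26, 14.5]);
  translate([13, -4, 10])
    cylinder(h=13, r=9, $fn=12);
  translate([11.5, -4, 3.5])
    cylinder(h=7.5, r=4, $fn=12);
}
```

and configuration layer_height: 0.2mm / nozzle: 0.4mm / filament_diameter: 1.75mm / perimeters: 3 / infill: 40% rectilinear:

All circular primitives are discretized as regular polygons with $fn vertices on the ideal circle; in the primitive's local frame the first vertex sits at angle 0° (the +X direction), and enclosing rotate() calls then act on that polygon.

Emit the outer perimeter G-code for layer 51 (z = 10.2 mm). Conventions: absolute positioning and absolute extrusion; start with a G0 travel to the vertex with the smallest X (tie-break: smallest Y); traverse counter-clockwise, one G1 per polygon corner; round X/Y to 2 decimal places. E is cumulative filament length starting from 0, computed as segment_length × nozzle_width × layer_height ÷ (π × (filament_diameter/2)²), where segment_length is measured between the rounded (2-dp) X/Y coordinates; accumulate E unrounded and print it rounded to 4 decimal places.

At z = 10.2 mm: the cube is present — its section is the full 13×26 rectangle; the r=9 cylinder at (13, -4) gives a regular 12-gon of circumradius 9 (constant along its height); the r=4 cylinder at (11.5, -4) contributes a regular 12-gon of circumradius 4; Merging all regions: the regions partially overlap (shared area 74.89 mm²), so overlapping operands fuse into one piece — 1 connected region. The outline is a single polygon with 14 vertices. Extrusion per mm of travel: 0.4 × 0.2 / (π × 0.875²) = 0.033260. Accumulating E over each segment gives final E = 3.6961.

G0 X0.00 Y0.00 Z10.20
G1 X5.07 Y0.00 E0.1686
G1 X4.00 Y-4.00 E0.3063
G1 X5.21 Y-8.50 E0.4613
G1 X8.50 Y-11.79 E0.6161
G1 X13.00 Y-13.00 E0.7711
G1 X17.50 Y-11.79 E0.9261
G1 X20.79 Y-8.50 E1.0808
G1 X22.00 Y-4.00 E1.2358
G1 X20.79 Y0.50 E1.3908
G1 X17.50 Y3.79 E1.5455
G1 X13.00 Y5.00 E1.7005
G1 X13.00 Y26.00 E2.3990
G1 X0.00 Y26.00 E2.8314
G1 X0.00 Y0.00 E3.6961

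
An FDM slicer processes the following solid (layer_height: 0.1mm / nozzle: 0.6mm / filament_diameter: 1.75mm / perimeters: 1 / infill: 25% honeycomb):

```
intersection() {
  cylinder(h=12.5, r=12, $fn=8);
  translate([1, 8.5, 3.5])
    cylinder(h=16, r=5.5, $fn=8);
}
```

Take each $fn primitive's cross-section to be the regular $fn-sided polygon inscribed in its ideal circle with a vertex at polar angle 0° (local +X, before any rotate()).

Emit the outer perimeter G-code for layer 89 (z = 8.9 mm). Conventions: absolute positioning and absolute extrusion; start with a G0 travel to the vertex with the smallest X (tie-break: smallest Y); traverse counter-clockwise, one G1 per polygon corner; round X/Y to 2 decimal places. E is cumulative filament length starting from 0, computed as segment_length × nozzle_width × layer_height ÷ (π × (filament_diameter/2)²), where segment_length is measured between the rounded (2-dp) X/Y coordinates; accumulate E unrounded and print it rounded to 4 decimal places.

At z = 8.9 mm: the r=12 cylinder gives a regular 8-gon of circumradius 12 (constant along its height); the r=5.5 cylinder at (1, 8.5) gives a regular 8-gon of circumradius 5.5 (constant along its height); After intersecting: the r=5.5 cylinder at (1, 8.5) partially overlaps the r=12 cylinder; clipping to the common part keeps 67.50 mm² — 1 connected region. The outline is a single polygon with 8 vertices. Extrusion per mm of travel: 0.6 × 0.1 / (π × 0.875²) = 0.024945. Accumulating E over each segment gives final E = 0.7636.

G0 X-4.50 Y8.50 Z8.90
G1 X-2.89 Y4.61 E0.1050
G1 X1.00 Y3.00 E0.2100
G1 X4.89 Y4.61 E0.3151
G1 X6.50 Y8.50 E0.4201
G1 X6.10 Y9.47 E0.4463
G1 X0.00 Y12.00 E0.6110
G1 X-3.68 Y10.47 E0.7104
G1 X-4.50 Y8.50 E0.7636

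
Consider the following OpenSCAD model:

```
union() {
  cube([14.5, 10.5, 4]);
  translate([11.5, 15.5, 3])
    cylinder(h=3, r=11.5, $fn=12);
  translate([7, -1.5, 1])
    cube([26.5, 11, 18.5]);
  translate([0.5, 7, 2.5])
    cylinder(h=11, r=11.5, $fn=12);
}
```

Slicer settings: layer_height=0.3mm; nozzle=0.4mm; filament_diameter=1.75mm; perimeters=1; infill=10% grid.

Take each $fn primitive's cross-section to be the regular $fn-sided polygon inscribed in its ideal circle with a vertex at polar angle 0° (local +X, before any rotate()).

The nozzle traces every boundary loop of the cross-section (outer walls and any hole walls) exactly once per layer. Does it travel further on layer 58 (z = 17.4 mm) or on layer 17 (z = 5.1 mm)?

Layer 58 (z = 17.4): the cube is not intersected at this z (z outside [0, 4]); the cylinder at (11.5, 15.5) is not intersected at this z (z outside [3, 6]); the cube at (7, -1.5) is present — its section is the full 26.5×11 rectangle (perimeter 75.00 mm); the cylinder at (0.5, 7) is absent (z outside [2.5, 13.5]); Taking the union: only the 26.5×11 cube at (7, -1.5) is present, so the union is just that shape — boundary = 75.00 mm. So its perimeter = 75.00 mm. Layer 17 (z = 5.1): the cube is not intersected at this z (z outside [0, 4]); the r=11.5 cylinder at (11.5, 15.5) gives a regular 12-gon of circumradius 11.5 (constant along its height) (perimeter = 2·12·11.500·sin(180°/12) = 71.43 mm); the cube at (7, -1.5) is present — its section is the full 26.5×11 rectangle (perimeter 75.00 mm); the r=11.5 cylinder at (0.5, 7) gives a regular 12-gon of circumradius 11.5 (constant along its height) (perimeter = 2·12·11.500·sin(180°/12) = 71.43 mm); Combining (union): the regions partially overlap (shared area 181.52 mm²), so the edge portions inside another operand are dropped and the merged outline is re-measured after clipping — boundary = 132.10 mm. So its perimeter = 132.10 mm. Layer 17 is larger (132.10 vs 75.00 mm).

layer 17 (z = 5.1 mm)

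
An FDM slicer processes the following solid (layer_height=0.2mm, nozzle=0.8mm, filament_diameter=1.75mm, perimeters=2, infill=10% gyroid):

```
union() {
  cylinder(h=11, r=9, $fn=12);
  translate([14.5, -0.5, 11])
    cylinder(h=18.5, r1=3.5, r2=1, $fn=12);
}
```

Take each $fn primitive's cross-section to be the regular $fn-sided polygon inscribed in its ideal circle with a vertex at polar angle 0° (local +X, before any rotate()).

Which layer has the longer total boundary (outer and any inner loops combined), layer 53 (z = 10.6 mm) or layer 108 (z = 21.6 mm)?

Layer 53 (z = 10.6): the cylinder: section is a regular 12-gon, circumradius r=9 (perimeter = 2·12·9.000·sin(180°/12) = 55.90 mm); the cone at (14.5, -0.5) is not intersected at this z (z outside [11, 29.5]); Taking the union: only the r=9 cylinder is present, so the union is just that shape — boundary = 55.90 mm. So its perimeter = 55.90 mm. Layer 108 (z = 21.6): the cylinder is not intersected at this z (z outside [0, 11]); the cone at (14.5, -0.5) contributes a regular 12-gon of circumradius 2.068 (interpolated between r1=3.5 and r2=1 at t=0.573) (perimeter = 2·12·2.068·sin(180°/12) = 12.84 mm); Combining (union): only the cone at (14.5, -0.5) is present, so the union is just that shape — boundary = 12.84 mm. So its perimeter = 12.84 mm. Layer 53 is larger (55.90 vs 12.84 mm).

layer 53 (z = 10.6 mm)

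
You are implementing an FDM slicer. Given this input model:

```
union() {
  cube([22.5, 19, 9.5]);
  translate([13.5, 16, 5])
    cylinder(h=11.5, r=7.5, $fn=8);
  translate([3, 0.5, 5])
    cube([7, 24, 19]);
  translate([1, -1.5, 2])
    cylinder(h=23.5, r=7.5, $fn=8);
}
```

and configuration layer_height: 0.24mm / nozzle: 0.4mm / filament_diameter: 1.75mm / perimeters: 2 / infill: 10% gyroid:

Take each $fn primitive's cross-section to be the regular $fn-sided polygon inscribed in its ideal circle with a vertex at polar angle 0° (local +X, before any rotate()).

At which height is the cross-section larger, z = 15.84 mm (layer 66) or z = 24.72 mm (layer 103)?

Layer 66 (z = 15.84): the cube is absent (z outside [0, 9.5]); the r=7.5 cylinder at (13.5, 16) gives a regular 8-gon of circumradius 7.5 (constant along its height) (area = (8/2)·7.500²·sin(360°/8) = 159.10 mm²); the 7×24 cube at (3, 0.5) contributes its full rectangle (area 168.00 mm²); the r=7.5 cylinder at (1, -1.5) gives a regular 8-gon of circumradius 7.5 (constant along its height) (area = (8/2)·7.500²·sin(360°/8) = 159.10 mm²); Combining (union): the regions partially overlap — summed areas 486.20 mm² minus the doubly-counted overlap 47.56 mm² gives 438.64 mm² — area = 438.64 mm². So its area = 438.64 mm². Layer 103 (z = 24.72): the cube does not reach this height (z outside [0, 9.5]); the cylinder at (13.5, 16) is not intersected at this z (z outside [5, 16.5]); the cube at (3, 0.5) is not intersected at this z (z outside [5, 24]); the r=7.5 cylinder at (1, -1.5) contributes a regular 8-gon of circumradius 7.5 (area = (8/2)·7.500²·sin(360°/8) = 159.10 mm²); Combining (union): only the r=7.5 cylinder at (1, -1.5) is present, so the union is just that shape — area = 159.10 mm². So its area = 159.10 mm². Layer 66 is larger (438.64 vs 159.10 mm²).

layer 66 (z = 15.84 mm)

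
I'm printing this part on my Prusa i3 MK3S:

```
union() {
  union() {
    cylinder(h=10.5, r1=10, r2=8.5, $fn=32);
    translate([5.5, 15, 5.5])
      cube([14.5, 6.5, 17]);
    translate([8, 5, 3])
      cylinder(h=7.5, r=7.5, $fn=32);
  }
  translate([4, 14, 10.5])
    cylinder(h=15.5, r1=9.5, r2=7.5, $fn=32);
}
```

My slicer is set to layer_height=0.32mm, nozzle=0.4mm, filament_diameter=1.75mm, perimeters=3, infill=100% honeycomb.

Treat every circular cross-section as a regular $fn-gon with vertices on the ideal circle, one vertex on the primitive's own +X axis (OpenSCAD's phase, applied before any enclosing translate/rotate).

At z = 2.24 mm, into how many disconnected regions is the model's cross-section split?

1

At z = 2.24 mm: the cone: at t=0.213 of its height the radius interpolates to r₁+(r₂−r₁)t = 9.680, giving a regular 32-gon of that circumradius; the cube at (5.5, 15) is absent (z outside [5.5, 22.5]); the cylinder at (8, 5) is not intersected at this z (z outside [3, 10.5]); Merging all regions: only the cone is present, so the union is just that shape — 1 connected region; the cone at (4, 14) is absent (z outside [10.5, 26]); Combining (union): only the result so far is present, so the union is just that shape — 1 connected region. The result has 1 disconnected region.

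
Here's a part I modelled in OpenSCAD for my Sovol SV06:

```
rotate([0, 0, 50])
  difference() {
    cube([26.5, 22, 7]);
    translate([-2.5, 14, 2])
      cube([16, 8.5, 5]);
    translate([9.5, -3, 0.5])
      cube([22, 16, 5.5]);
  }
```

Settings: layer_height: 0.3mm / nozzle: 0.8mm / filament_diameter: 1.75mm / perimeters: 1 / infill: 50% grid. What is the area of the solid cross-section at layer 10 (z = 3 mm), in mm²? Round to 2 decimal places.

254.00 mm²

At z = 3 mm: the 26.5×22 cube contributes its full rectangle (area 583.00 mm²); the cube at (-2.5, 14) is present — its section is the full 16×8.5 rectangle (area 136.00 mm²); the 22×16 cube at (9.5, -3) contributes its full rectangle (area 352.00 mm²); Taking the first minus the rest: starting from the 26.5×22 cube (583.00 mm²), the 16×8.5 cube at (-2.5, 14) partially overlaps it — only the 108.00 mm² overlap (of its 136.00 mm²) is removed, clipping the outline; the 22×16 cube at (9.5, -3) partially overlaps it — only the 221.00 mm² overlap (of its 352.00 mm²) is removed, clipping the outline — area = 254.00 mm²; (whole slice rotated 50° about Z — lengths, areas and connectivity unchanged). Overall, the cross-section is a single solid region. Net area = 254.00 mm².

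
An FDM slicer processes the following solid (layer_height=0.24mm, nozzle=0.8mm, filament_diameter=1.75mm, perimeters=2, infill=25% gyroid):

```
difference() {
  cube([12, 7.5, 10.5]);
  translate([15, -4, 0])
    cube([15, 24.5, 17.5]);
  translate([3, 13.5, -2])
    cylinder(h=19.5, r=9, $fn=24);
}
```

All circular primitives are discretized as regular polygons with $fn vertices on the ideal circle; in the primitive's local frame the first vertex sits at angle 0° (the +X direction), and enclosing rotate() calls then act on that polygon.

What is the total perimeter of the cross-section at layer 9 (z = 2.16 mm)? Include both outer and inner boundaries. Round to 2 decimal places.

At z = 2.16 mm: the cube is present — its section is the full 12×7.5 rectangle (perimeter 39.00 mm); the cube at (15, -4) (footprint 15×24.5) is included at this height (perimeter 79.00 mm); the r=9 cylinder at (3, 13.5) contributes a regular 24-gon of circumradius 9 (perimeter = 2·24·9.000·sin(180°/24) = 56.39 mm); Taking the first minus the rest: starting from the 12×7.5 cube, the 15×24.5 cube at (15, -4) misses the remaining region (no effect); the r=9 cylinder at (3, 13.5) partially overlaps it — only the 21.91 mm² overlap (of its 251.57 mm²) is removed, clipping the outline — boundary = 37.52 mm. Overall, the cross-section is a single solid region. Total boundary length (outer) = 37.52 mm.

37.52 mm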